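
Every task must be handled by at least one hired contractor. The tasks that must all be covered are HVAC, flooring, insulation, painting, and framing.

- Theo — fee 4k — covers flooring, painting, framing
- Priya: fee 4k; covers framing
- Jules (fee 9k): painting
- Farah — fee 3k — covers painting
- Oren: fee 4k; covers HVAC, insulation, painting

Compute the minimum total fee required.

8

Choose Theo and Oren: together they cover HVAC, flooring, insulation, painting, framing — every task.
Total fee: 4 + 4 = 8.
No cover costs less than 8.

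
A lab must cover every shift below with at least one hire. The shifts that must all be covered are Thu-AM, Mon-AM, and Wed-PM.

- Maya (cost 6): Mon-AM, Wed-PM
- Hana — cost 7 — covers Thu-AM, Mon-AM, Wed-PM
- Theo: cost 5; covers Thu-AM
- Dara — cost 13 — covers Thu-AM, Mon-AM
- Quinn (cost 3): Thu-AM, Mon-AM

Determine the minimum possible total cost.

Hana alone covers Thu-AM, Mon-AM, Wed-PM — every shift.
Total cost: 7.

7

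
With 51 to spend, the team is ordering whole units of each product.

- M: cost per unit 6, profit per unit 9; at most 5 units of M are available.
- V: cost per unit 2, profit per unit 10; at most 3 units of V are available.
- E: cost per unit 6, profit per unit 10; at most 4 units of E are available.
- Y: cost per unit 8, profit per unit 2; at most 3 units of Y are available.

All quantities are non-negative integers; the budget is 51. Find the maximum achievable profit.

97

This is a bounded integer knapsack.
3×M, 3×V, and 4×E: cost 48 ≤ 51, profit 3·9 + 3·10 + 4·10 = 97.
4×M, 3×V, and 3×E: cost 48 ≤ 51, profit 4·9 + 3·10 + 3·10 = 96.
Best is 97.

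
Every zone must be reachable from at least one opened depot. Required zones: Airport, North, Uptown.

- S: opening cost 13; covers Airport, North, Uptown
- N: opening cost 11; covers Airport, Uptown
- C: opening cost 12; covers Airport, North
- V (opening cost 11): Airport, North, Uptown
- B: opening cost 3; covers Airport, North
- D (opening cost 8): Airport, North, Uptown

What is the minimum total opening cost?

This is an integer covering problem.
D alone covers Airport, North, Uptown — every zone.
Total opening cost: 8.

8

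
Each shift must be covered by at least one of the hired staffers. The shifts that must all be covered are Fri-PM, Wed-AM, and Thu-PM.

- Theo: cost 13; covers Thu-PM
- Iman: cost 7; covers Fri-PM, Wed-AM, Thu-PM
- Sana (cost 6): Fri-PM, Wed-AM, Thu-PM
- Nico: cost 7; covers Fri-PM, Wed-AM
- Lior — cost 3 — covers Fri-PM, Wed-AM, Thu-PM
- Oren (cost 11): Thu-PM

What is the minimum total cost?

Lior alone covers Fri-PM, Wed-AM, Thu-PM — every shift.
Total cost: 3.

3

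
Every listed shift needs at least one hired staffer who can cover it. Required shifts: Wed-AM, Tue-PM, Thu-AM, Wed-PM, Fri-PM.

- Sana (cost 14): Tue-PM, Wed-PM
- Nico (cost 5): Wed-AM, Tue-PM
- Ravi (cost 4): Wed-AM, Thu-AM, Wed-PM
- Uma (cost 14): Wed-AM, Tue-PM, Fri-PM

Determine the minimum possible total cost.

The greedy cost-per-new-shift heuristic would pick Ravi, Nico, and Uma for 23, but a cheaper cover exists.
Choose Ravi and Uma: together they cover Wed-AM, Tue-PM, Thu-AM, Wed-PM, Fri-PM — every shift.
Total cost: 4 + 14 = 18.
No cover costs less than 18.

18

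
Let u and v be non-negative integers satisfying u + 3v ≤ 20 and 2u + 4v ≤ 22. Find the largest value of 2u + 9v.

(u,v)=(1,5): 1·1+3·5=16≤20, 2·1+4·5=22≤22, objective 47.
(u,v)=(0,5): 1·0+3·5=15≤20, 2·0+4·5=20≤22, objective 45.
(u,v)=(2,4): 1·2+3·4=14≤20, 2·2+4·4=20≤22, objective 40.
No feasible integer point exceeds 47.

47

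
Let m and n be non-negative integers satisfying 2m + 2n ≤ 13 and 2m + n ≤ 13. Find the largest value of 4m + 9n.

The continuous relaxation peaks at (0, 6.5) with value 58.50; rounding to a feasible lattice point costs some objective.
(m,n)=(0,6): 2·0+2·6=12≤13, 2·0+1·6=6≤13, objective 54.
(m,n)=(1,5): 2·1+2·5=12≤13, 2·1+1·5=7≤13, objective 49.
(m,n)=(0,5): 2·0+2·5=10≤13, 2·0+1·5=5≤13, objective 45.
Maximum is 54 at (m,n)=(0,6).

54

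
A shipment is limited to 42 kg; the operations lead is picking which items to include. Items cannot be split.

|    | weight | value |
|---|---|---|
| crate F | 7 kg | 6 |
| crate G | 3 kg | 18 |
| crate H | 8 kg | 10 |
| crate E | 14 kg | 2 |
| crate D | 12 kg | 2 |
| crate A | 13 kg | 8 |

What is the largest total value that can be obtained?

Take crate F, crate G, crate H, and crate A: weight 7 + 3 + 8 + 13 = 31 ≤ 42, value 6 + 18 + 10 + 8 = 42.
No other feasible combination does better.

42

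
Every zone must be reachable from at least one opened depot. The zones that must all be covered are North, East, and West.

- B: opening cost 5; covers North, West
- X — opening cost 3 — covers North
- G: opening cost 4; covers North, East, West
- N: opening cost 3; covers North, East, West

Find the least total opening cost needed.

3

This is an integer covering problem.
N alone covers North, East, West — every zone.
Total opening cost: 3.
No cover costs less than 3.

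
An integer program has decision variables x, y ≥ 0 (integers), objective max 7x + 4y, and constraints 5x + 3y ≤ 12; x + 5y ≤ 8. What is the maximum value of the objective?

14

Relaxing integrality, the LP optimum is 16.80 at (x,y) = (2.4, 0), which is not an integer point.
(x,y)=(2,0) is feasible, giving 14.
(x,y)=(1,1) is feasible, giving 11.
(x,y)=(1,0) is feasible, giving 7.
Maximum is 14 at (x,y)=(2,0).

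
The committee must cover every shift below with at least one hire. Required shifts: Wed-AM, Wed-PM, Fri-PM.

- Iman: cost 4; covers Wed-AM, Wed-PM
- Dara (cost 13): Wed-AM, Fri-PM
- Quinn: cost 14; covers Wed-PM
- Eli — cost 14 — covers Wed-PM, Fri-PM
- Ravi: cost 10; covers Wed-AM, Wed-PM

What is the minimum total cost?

17

Choose Iman and Dara: together they cover Wed-AM, Wed-PM, Fri-PM — every shift.
Total cost: 4 + 13 = 17.
No cover costs less than 17.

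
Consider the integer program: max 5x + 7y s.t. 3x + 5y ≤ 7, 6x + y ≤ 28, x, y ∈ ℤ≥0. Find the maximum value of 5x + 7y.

10

Relaxing integrality, the LP optimum is 11.67 at (x,y) = (2.33, 0), which is not an integer point.
(x,y)=(2,0): 3·2+5·0=6≤7, 6·2+1·0=12≤28, objective 10.
(x,y)=(1,0): 3·1+5·0=3≤7, 6·1+1·0=6≤28, objective 5.
No feasible integer point exceeds 10.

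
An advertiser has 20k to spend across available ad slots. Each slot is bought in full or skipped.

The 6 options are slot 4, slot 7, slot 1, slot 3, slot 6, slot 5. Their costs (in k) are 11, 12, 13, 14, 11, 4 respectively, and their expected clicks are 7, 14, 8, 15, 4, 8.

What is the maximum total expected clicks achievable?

23

This is an integer program with binary decision variables.
slot 7 + slot 5: cost 12 + 4 = 16 ≤ 20, expected clicks 14 + 8 = 22.
slot 3 + slot 5: cost 14 + 4 = 18 ≤ 20, expected clicks 15 + 8 = 23.
Best is slot 3 and slot 5 with total expected clicks 23.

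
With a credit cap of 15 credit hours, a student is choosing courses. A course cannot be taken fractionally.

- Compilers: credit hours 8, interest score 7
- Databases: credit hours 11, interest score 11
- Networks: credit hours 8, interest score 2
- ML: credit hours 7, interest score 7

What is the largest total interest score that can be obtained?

14

Allowing fractional choices, the relaxed optimum would be about 15.0, but courses are indivisible.
Compilers + ML: credit hours 8 + 7 = 15 ≤ 15, interest score 7 + 7 = 14.
Databases: credit hours 11 ≤ 15, interest score 11.
Best is Compilers and ML with total interest score 14.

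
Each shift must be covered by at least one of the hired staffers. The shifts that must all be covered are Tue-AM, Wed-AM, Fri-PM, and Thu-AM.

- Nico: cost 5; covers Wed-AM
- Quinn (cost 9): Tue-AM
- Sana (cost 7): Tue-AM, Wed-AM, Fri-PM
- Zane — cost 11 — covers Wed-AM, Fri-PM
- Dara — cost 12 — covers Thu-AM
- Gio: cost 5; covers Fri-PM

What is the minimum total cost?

Choose Sana and Dara: together they cover Tue-AM, Wed-AM, Fri-PM, Thu-AM — every shift.
Total cost: 7 + 12 = 19.
No cover costs less than 19.

19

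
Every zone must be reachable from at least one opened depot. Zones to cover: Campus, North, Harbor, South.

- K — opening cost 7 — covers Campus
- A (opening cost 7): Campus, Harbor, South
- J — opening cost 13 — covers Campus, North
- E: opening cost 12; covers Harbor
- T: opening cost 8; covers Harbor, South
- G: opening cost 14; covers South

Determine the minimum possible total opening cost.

20

This is a weighted set-cover instance.
Choose A and J: together they cover Campus, North, Harbor, South — every zone.
Total opening cost: 7 + 13 = 20.
No cover costs less than 20.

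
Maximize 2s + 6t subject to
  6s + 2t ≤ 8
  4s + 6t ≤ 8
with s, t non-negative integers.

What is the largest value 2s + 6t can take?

(s,t)=(0,1): 6·0+2·1=2≤8, 4·0+6·1=6≤8, objective 6.
(s,t)=(1,0): 6·1+2·0=6≤8, 4·1+6·0=4≤8, objective 2.
(s,t)=(0,0): 6·0+2·0=0≤8, 4·0+6·0=0≤8, objective 0.
No feasible integer point exceeds 6.

6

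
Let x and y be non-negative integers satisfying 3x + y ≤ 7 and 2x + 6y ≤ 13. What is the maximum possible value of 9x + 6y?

24

(x,y)=(2,1): 3·2+1·1=7≤7, 2·2+6·1=10≤13, objective 24.
(x,y)=(2,0): 3·2+1·0=6≤7, 2·2+6·0=4≤13, objective 18.
(x,y)=(1,1): 3·1+1·1=4≤7, 2·1+6·1=8≤13, objective 15.
The best lattice point is (2,1), giving 24.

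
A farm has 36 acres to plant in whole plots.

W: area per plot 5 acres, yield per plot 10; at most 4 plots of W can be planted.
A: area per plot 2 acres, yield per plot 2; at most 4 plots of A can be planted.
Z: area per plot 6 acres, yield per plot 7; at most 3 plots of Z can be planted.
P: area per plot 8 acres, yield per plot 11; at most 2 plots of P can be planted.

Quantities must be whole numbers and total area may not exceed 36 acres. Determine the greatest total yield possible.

62

Take 4×W and 2×P: area 36 ≤ 36, yield 4·10 + 2·11 = 62.
W has the best ratio (10/5) and is taken to its limit of 4; remaining capacity is filled optimally with the others.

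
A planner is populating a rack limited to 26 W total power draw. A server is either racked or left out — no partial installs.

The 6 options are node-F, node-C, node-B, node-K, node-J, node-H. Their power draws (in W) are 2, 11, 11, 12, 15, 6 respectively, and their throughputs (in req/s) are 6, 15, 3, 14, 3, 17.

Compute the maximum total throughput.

Take node-F, node-C, and node-H: power draw 2 + 11 + 6 = 19 ≤ 26, throughput 6 + 15 + 17 = 38.
No other feasible combination does better.

38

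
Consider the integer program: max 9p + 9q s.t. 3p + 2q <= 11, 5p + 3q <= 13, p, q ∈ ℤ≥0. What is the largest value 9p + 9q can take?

36

The continuous relaxation peaks at (0, 4.33) with value 39.00; rounding to a feasible lattice point costs some objective.
(p,q)=(0,4): 3·0+2·4=8≤11, 5·0+3·4=12≤13, objective 36.
(p,q)=(0,3): 3·0+2·3=6≤11, 5·0+3·3=9≤13, objective 27.
The best lattice point is (0,4), giving 36.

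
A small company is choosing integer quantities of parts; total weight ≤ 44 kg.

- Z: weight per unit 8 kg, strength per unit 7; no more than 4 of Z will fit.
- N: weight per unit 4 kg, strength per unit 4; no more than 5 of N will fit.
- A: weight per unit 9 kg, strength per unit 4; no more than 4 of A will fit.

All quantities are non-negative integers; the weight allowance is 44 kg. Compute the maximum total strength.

This is a bounded integer knapsack.
3×Z and 5×N: weight 44 ≤ 44, strength 3·7 + 5·4 = 41.
4×Z and 3×N: weight 44 ≤ 44, strength 4·7 + 3·4 = 40.
Best is 41.

41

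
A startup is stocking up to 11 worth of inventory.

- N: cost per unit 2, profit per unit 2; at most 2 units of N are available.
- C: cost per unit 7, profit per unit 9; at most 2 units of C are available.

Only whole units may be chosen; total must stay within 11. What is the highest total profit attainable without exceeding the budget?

13

1×N and 1×C: cost 9 ≤ 11, profit 1·2 + 1·9 = 11.
2×N and 1×C: cost 11 ≤ 11, profit 2·2 + 1·9 = 13.
Best is 13.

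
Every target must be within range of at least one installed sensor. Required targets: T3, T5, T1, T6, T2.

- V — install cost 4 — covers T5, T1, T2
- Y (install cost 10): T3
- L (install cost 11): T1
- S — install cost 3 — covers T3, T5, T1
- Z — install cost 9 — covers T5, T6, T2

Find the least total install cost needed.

Choose S and Z: together they cover T3, T5, T1, T6, T2 — every target.
Total install cost: 3 + 9 = 12.

12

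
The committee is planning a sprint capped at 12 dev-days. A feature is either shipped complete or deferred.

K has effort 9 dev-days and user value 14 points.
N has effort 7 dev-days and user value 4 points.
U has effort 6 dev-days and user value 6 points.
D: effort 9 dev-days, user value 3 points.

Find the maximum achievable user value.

This is an integer program with binary decision variables.
Take K: effort 9 ≤ 12, user value 14.
No other feasible combination does better.

14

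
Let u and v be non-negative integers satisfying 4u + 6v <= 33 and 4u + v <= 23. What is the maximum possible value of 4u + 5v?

The continuous relaxation peaks at (5.25, 2) with value 31.00; rounding to a feasible lattice point costs some objective.
(u,v)=(5,2): 4·5+6·2=32≤33, 4·5+1·2=22≤23, objective 30.
(u,v)=(4,2): 4·4+6·2=28≤33, 4·4+1·2=18≤23, objective 26.
(u,v)=(5,1): 4·5+6·1=26≤33, 4·5+1·1=21≤23, objective 25.
(u,v)=(4,1): 4·4+6·1=22≤33, 4·4+1·1=17≤23, objective 21.
Maximum is 30 at (u,v)=(5,2).

30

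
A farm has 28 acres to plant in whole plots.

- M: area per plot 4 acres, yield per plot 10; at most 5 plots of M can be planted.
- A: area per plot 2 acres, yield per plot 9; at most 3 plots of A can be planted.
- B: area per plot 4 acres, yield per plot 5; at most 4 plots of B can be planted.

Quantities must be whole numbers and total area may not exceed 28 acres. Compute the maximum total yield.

A has the best ratio (9/2); taking only A gives at most 3×9 = 27 (stopped by the supply cap of 3).
Mixing does better — 5×M and 3×A: area 26 ≤ 28, yield 5·10 + 3·9 = 77.

77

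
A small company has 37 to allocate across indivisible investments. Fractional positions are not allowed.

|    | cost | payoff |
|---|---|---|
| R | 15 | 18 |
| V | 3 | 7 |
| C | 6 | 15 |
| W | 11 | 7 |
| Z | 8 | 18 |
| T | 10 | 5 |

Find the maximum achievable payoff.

58

This is a 0-1 knapsack instance.
Allowing fractional choices, the relaxed optimum would be about 61.2, but investments are indivisible.
R + V + W + Z: cost 15 + 3 + 11 + 8 = 37 ≤ 37, payoff 18 + 7 + 7 + 18 = 50.
R + C + Z: cost 15 + 6 + 8 = 29 ≤ 37, payoff 18 + 15 + 18 = 51.
R + V + C + Z: cost 15 + 3 + 6 + 8 = 32 ≤ 37, payoff 18 + 7 + 15 + 18 = 58.
Best is R, V, C, and Z with total payoff 58.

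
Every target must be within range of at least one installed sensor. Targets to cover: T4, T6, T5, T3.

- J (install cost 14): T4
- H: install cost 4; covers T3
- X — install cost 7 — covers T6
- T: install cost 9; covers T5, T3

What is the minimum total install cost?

30

Choose J, X, and T: together they cover T4, T6, T5, T3 — every target.
Total install cost: 14 + 7 + 9 = 30.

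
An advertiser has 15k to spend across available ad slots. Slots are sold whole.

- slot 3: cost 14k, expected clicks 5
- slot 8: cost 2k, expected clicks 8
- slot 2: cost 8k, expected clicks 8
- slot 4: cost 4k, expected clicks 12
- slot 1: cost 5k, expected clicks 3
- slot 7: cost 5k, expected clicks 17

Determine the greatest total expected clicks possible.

37

Allowing fractional choices, the relaxed optimum would be about 41.0, but ad slots are indivisible.
slot 8 + slot 2 + slot 7: cost 2 + 8 + 5 = 15 ≤ 15, expected clicks 8 + 8 + 17 = 33.
slot 8 + slot 4 + slot 7: cost 2 + 4 + 5 = 11 ≤ 15, expected clicks 8 + 12 + 17 = 37.
Best is slot 8, slot 4, and slot 7 with total expected clicks 37.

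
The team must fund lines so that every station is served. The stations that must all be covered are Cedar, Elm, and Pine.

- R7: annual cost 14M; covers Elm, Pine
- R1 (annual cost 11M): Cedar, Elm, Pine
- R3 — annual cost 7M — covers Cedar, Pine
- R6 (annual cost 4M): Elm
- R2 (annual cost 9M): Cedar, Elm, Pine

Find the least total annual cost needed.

9

This is a weighted set-cover instance.
R2 alone covers Cedar, Elm, Pine — every station.
Total annual cost: 9.
No cover costs less than 9.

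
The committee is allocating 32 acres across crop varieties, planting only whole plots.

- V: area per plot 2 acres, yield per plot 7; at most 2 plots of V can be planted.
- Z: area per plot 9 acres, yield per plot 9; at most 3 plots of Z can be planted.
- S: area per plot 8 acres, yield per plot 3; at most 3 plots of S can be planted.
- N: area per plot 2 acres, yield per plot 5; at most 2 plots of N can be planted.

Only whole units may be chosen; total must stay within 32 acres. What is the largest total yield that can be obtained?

42

V has the best ratio (7/2); taking only V gives at most 2×7 = 14 (stopped by the supply cap of 2).
Mixing does better — 2×V, 2×Z, and 2×N: area 26 ≤ 32, yield 2·7 + 2·9 + 2·5 = 42.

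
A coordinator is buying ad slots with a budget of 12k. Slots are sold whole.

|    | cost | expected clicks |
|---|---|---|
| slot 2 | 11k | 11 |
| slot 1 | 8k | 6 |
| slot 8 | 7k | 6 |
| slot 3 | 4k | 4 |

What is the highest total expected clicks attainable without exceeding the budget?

Allowing fractional choices, the relaxed optimum would be about 12.0, but ad slots are indivisible.
slot 1 + slot 3: cost 8 + 4 = 12 ≤ 12, expected clicks 6 + 4 = 10.
slot 2: cost 11 ≤ 12, expected clicks 11.
slot 8 + slot 3: cost 7 + 4 = 11 ≤ 12, expected clicks 6 + 4 = 10.
Best is slot 2 with total expected clicks 11.

11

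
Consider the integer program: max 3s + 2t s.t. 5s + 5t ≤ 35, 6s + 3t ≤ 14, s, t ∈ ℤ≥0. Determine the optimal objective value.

8

The continuous relaxation peaks at (0, 4.67) with value 9.33; rounding to a feasible lattice point costs some objective.
(s,t)=(0,4) is feasible, giving 8.
(s,t)=(0,3) is feasible, giving 6.
Maximum is 8 at (s,t)=(0,4).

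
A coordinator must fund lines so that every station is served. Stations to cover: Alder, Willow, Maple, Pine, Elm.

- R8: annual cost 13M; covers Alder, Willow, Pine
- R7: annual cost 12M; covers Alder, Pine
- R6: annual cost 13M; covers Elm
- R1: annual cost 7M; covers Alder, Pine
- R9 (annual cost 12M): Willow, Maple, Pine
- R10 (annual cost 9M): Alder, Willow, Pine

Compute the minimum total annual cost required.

32

Choose R6, R1, and R9: together they cover Alder, Willow, Maple, Pine, Elm — every station.
Total annual cost: 13 + 7 + 12 = 32.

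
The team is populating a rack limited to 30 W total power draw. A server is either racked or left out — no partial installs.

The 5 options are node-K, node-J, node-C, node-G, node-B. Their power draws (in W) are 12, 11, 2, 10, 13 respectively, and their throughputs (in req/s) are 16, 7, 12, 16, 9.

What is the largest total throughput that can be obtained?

node-K + node-C + node-G: power draw 12 + 2 + 10 = 24 ≤ 30, throughput 16 + 12 + 16 = 44.
node-C + node-G + node-B: power draw 2 + 10 + 13 = 25 ≤ 30, throughput 12 + 16 + 9 = 37.
node-K + node-C + node-B: power draw 12 + 2 + 13 = 27 ≤ 30, throughput 16 + 12 + 9 = 37.
Best is node-K, node-C, and node-G with total throughput 44.

44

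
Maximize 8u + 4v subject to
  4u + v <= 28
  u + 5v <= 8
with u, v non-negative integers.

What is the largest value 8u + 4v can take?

Relaxing integrality, the LP optimum is 56.42 at (u,v) = (6.95, 0.211), which is not an integer point.
(u,v)=(7,0): 4·7+1·0=28≤28, 1·7+5·0=7≤8, objective 56.
(u,v)=(6,0): 4·6+1·0=24≤28, 1·6+5·0=6≤8, objective 48.
(u,v)=(5,0): 4·5+1·0=20≤28, 1·5+5·0=5≤8, objective 40.
Maximum is 56 at (u,v)=(7,0).

56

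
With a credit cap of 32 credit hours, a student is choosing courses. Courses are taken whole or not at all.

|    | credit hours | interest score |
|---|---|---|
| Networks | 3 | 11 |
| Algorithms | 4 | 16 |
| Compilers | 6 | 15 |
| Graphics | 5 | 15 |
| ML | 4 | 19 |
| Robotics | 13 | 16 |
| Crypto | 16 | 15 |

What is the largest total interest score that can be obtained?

Allowing fractional choices, the relaxed optimum would be about 88.3, but courses are indivisible.
Networks + Algorithms + Graphics + ML + Robotics: credit hours 3 + 4 + 5 + 4 + 13 = 29 ≤ 32, interest score 11 + 16 + 15 + 19 + 16 = 77.
Networks + Algorithms + Compilers + ML + Robotics: credit hours 3 + 4 + 6 + 4 + 13 = 30 ≤ 32, interest score 11 + 16 + 15 + 19 + 16 = 77.
Algorithms + Compilers + Graphics + ML + Robotics: credit hours 4 + 6 + 5 + 4 + 13 = 32 ≤ 32, interest score 16 + 15 + 15 + 19 + 16 = 81.
Best is Algorithms, Compilers, Graphics, ML, and Robotics with total interest score 81.

81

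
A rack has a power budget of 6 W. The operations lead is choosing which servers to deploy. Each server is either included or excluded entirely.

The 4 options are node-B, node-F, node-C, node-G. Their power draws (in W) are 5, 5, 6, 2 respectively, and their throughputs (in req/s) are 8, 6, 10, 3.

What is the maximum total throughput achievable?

10

node-B: power draw 5 ≤ 6, throughput 8.
node-C: power draw 6 ≤ 6, throughput 10.
Best is node-C with total throughput 10.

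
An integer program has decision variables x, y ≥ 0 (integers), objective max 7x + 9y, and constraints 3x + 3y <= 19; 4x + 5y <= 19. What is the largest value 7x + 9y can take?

34

The continuous relaxation peaks at (0, 3.8) with value 34.20; rounding to a feasible lattice point costs some objective.
(x,y)=(1,3): 3·1+3·3=12≤19, 4·1+5·3=19≤19, objective 34.
(x,y)=(2,2): 3·2+3·2=12≤19, 4·2+5·2=18≤19, objective 32.
(x,y)=(0,3): 3·0+3·3=9≤19, 4·0+5·3=15≤19, objective 27.
Maximum is 34 at (x,y)=(1,3).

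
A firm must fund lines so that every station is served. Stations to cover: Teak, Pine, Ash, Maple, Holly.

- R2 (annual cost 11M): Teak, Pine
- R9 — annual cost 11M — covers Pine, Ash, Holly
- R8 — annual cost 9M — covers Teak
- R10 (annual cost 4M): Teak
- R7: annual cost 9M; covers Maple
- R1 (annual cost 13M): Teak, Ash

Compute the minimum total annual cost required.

Choose R9, R10, and R7: together they cover Teak, Pine, Ash, Maple, Holly — every station.
Total annual cost: 11 + 4 + 9 = 24.
No cover costs less than 24.

24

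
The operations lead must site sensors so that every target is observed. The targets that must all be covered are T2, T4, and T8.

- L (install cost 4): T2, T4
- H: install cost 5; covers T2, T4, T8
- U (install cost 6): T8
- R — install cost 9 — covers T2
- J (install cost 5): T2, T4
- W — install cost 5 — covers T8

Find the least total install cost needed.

5

H alone covers T2, T4, T8 — every target.
Total install cost: 5.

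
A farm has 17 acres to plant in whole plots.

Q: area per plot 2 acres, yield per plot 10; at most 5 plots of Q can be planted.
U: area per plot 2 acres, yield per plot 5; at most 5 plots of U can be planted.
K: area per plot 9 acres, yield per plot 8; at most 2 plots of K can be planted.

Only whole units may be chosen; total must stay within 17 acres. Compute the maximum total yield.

This is a bounded integer knapsack.
Q has the best ratio (10/2); taking only Q gives at most 5×10 = 50 (stopped by the supply cap of 5).
Mixing does better — 5×Q and 3×U: area 16 ≤ 17, yield 5·10 + 3·5 = 65.

65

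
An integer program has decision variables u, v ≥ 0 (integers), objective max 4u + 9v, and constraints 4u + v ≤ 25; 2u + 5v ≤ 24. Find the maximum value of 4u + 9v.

44

(u,v)=(2,4): 4·2+1·4=12≤25, 2·2+5·4=24≤24, objective 44.
(u,v)=(4,3): 4·4+1·3=19≤25, 2·4+5·3=23≤24, objective 43.
(u,v)=(1,4): 4·1+1·4=8≤25, 2·1+5·4=22≤24, objective 40.
No feasible integer point exceeds 44.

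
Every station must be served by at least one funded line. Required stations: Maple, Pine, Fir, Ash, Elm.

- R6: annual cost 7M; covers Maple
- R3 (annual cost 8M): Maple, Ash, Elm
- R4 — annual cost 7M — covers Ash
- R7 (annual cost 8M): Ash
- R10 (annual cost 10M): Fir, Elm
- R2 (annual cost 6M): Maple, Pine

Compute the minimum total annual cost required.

The greedy cost-per-new-station heuristic would pick R3, R2, and R10 for 24, but a cheaper cover exists.
Choose R4, R10, and R2: together they cover Maple, Pine, Fir, Ash, Elm — every station.
Total annual cost: 7 + 10 + 6 = 23.
No cover costs less than 23.

23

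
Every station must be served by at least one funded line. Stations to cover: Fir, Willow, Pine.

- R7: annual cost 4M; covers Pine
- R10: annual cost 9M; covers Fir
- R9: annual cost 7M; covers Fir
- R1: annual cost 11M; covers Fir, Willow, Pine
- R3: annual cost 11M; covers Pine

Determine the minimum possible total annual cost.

R1 alone covers Fir, Willow, Pine — every station.
Total annual cost: 11.

11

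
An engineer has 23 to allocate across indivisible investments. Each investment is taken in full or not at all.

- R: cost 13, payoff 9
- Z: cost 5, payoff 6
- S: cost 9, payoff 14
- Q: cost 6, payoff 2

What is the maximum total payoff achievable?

Take R and S: cost 13 + 9 = 22 ≤ 23, payoff 9 + 14 = 23.
No other feasible combination does better.

23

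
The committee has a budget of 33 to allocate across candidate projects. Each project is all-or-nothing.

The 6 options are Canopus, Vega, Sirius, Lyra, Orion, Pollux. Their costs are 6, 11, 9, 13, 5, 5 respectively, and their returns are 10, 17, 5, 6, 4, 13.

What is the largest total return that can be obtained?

Canopus + Vega + Sirius + Pollux: cost 6 + 11 + 9 + 5 = 31 ≤ 33, return 10 + 17 + 5 + 13 = 45.
Canopus + Vega + Orion + Pollux: cost 6 + 11 + 5 + 5 = 27 ≤ 33, return 10 + 17 + 4 + 13 = 44.
Canopus + Vega + Pollux: cost 6 + 11 + 5 = 22 ≤ 33, return 10 + 17 + 13 = 40.
Best is Canopus, Vega, Sirius, and Pollux with total return 45.

45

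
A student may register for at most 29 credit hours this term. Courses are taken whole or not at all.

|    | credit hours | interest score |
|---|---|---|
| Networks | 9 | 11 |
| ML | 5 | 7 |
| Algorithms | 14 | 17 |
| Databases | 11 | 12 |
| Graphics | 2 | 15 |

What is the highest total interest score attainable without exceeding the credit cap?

This is a 0-1 knapsack instance.
Take Networks, ML, Databases, and Graphics: credit hours 9 + 5 + 11 + 2 = 27 ≤ 29, interest score 11 + 7 + 12 + 15 = 45.
No other feasible combination does better.

45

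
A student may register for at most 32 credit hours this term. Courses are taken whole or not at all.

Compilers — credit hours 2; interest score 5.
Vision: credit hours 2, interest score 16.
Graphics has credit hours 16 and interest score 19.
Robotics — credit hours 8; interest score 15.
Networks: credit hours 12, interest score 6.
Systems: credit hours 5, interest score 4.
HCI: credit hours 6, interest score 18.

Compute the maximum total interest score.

68

This is an integer program with binary decision variables.
Compilers + Vision + Robotics + Networks + HCI: credit hours 2 + 2 + 8 + 12 + 6 = 30 ≤ 32, interest score 5 + 16 + 15 + 6 + 18 = 60.
Compilers + Vision + Graphics + Systems + HCI: credit hours 2 + 2 + 16 + 5 + 6 = 31 ≤ 32, interest score 5 + 16 + 19 + 4 + 18 = 62.
Vision + Graphics + Robotics + HCI: credit hours 2 + 16 + 8 + 6 = 32 ≤ 32, interest score 16 + 19 + 15 + 18 = 68.
Best is Vision, Graphics, Robotics, and HCI with total interest score 68.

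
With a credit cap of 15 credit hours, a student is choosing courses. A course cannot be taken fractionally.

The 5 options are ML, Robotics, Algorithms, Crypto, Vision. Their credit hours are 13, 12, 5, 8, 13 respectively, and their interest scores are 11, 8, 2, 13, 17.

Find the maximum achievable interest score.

17

Allowing fractional choices, the relaxed optimum would be about 22.2, but courses are indivisible.
Algorithms + Crypto: credit hours 5 + 8 = 13 ≤ 15, interest score 2 + 13 = 15.
Vision: credit hours 13 ≤ 15, interest score 17.
Best is Vision with total interest score 17.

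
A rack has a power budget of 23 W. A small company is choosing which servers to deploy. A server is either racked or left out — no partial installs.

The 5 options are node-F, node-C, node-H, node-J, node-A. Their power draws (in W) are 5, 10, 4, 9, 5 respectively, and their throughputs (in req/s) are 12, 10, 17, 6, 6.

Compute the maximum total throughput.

41

Treat it as a binary knapsack problem.
Allowing fractional choices, the relaxed optimum would be about 44.0, but servers are indivisible.
node-F + node-C + node-H: power draw 5 + 10 + 4 = 19 ≤ 23, throughput 12 + 10 + 17 = 39.
node-F + node-H + node-J + node-A: power draw 5 + 4 + 9 + 5 = 23 ≤ 23, throughput 12 + 17 + 6 + 6 = 41.
node-F + node-H + node-A: power draw 5 + 4 + 5 = 14 ≤ 23, throughput 12 + 17 + 6 = 35.
Best is node-F, node-H, node-J, and node-A with total throughput 41.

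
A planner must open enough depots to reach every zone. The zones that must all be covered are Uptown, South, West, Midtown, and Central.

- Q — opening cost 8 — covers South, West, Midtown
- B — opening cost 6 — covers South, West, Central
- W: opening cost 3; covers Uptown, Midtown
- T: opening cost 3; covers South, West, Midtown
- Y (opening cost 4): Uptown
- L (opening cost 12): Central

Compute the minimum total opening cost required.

9

This is an integer covering problem.
The greedy cost-per-new-zone heuristic would pick T, W, and B for 12, but a cheaper cover exists.
Choose B and W: together they cover Uptown, South, West, Midtown, Central — every zone.
Total opening cost: 6 + 3 = 9.
No cover costs less than 9.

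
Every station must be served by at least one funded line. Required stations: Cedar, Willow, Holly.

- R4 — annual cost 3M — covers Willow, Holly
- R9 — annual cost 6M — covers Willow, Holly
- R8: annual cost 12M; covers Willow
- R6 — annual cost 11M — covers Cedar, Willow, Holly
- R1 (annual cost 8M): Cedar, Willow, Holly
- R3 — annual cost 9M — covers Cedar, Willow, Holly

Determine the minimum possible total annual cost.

The greedy cost-per-new-station heuristic would pick R4 and R1 for 11, but a cheaper cover exists.
R1 alone covers Cedar, Willow, Holly — every station.
Total annual cost: 8.
No cover costs less than 8.

8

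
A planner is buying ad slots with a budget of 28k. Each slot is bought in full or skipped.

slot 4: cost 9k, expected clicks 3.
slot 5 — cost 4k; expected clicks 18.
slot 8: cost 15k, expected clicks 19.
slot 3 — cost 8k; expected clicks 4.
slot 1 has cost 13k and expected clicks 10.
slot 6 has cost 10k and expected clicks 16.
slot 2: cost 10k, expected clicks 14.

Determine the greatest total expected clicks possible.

48

This is a 0-1 knapsack instance.
Allowing fractional choices, the relaxed optimum would be about 53.1, but ad slots are indivisible.
slot 5 + slot 6 + slot 2: cost 4 + 10 + 10 = 24 ≤ 28, expected clicks 18 + 16 + 14 = 48.
slot 5 + slot 1 + slot 6: cost 4 + 13 + 10 = 27 ≤ 28, expected clicks 18 + 10 + 16 = 44.
Best is slot 5, slot 6, and slot 2 with total expected clicks 48.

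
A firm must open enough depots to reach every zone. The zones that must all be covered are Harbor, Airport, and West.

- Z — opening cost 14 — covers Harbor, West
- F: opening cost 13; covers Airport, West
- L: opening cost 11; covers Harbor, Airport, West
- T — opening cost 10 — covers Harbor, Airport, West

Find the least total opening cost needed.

10

T alone covers Harbor, Airport, West — every zone.
Total opening cost: 10.
No cover costs less than 10.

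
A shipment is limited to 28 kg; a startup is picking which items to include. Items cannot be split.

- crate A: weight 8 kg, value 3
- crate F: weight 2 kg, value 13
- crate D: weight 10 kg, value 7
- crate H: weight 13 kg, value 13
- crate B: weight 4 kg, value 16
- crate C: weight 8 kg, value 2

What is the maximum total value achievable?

45

Treat it as a binary knapsack problem.
Allowing fractional choices, the relaxed optimum would be about 48.3, but items are indivisible.
crate F + crate H + crate B + crate C: weight 2 + 13 + 4 + 8 = 27 ≤ 28, value 13 + 13 + 16 + 2 = 44.
crate A + crate F + crate H + crate B: weight 8 + 2 + 13 + 4 = 27 ≤ 28, value 3 + 13 + 13 + 16 = 45.
Best is crate A, crate F, crate H, and crate B with total value 45.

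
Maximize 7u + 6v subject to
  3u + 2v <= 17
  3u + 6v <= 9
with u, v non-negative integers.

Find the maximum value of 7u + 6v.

(u,v)=(3,0) is feasible, giving 21.
(u,v)=(2,0) is feasible, giving 14.
Maximum is 21 at (u,v)=(3,0).

21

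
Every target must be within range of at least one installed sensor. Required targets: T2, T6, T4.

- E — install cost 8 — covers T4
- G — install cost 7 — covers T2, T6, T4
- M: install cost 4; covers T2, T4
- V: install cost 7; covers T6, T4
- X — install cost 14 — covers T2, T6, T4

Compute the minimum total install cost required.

This is a weighted set-cover instance.
The greedy cost-per-new-target heuristic would pick M and G for 11, but a cheaper cover exists.
G alone covers T2, T6, T4 — every target.
Total install cost: 7.
No cover costs less than 7.

7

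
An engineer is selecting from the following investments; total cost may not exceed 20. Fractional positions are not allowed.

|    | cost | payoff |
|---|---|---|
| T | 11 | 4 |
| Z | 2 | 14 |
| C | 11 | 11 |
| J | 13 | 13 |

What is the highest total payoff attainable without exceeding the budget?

This is an integer program with binary decision variables.
Allowing fractional choices, the relaxed optimum would be about 32.0, but investments are indivisible.
Z + J: cost 2 + 13 = 15 ≤ 20, payoff 14 + 13 = 27.
Z + C: cost 2 + 11 = 13 ≤ 20, payoff 14 + 11 = 25.
T + Z: cost 11 + 2 = 13 ≤ 20, payoff 4 + 14 = 18.
Best is Z and J with total payoff 27.

27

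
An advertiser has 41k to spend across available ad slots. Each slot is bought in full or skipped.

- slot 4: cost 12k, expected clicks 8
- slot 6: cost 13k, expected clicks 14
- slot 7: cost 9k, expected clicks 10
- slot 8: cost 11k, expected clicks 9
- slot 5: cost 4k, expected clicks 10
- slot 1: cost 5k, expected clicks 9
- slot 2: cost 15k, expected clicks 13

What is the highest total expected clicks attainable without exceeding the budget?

Allowing fractional choices, the relaxed optimum would be about 51.7, but ad slots are indivisible.
slot 4 + slot 7 + slot 8 + slot 5 + slot 1: cost 12 + 9 + 11 + 4 + 5 = 41 ≤ 41, expected clicks 8 + 10 + 9 + 10 + 9 = 46.
slot 6 + slot 5 + slot 1 + slot 2: cost 13 + 4 + 5 + 15 = 37 ≤ 41, expected clicks 14 + 10 + 9 + 13 = 46.
slot 6 + slot 7 + slot 5 + slot 2: cost 13 + 9 + 4 + 15 = 41 ≤ 41, expected clicks 14 + 10 + 10 + 13 = 47.
Best is slot 6, slot 7, slot 5, and slot 2 with total expected clicks 47.

47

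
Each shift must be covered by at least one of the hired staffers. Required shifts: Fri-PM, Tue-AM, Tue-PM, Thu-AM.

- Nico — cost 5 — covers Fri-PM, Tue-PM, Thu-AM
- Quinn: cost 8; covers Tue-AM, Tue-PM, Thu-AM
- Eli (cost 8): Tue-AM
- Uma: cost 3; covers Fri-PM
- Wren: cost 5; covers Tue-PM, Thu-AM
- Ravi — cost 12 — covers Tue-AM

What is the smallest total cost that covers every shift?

11

This is a weighted set-cover instance.
The greedy cost-per-new-shift heuristic would pick Nico and Quinn for 13, but a cheaper cover exists.
Choose Quinn and Uma: together they cover Fri-PM, Tue-AM, Tue-PM, Thu-AM — every shift.
Total cost: 8 + 3 = 11.
No cover costs less than 11.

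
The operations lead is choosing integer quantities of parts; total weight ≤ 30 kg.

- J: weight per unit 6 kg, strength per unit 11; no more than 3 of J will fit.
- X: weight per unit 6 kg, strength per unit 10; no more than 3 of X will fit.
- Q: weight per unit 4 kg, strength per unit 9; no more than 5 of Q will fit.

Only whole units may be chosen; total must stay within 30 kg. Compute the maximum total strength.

2×J, 1×X, and 3×Q: weight 30 ≤ 30, strength 2·11 + 1·10 + 3·9 = 59.
3×J and 3×Q: weight 30 ≤ 30, strength 3·11 + 3·9 = 60.
Best is 60.

60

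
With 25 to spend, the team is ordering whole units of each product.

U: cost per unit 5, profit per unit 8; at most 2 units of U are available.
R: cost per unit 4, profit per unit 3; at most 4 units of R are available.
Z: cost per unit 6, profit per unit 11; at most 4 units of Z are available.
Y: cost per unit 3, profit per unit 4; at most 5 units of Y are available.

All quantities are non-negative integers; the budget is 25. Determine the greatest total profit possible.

Take 4×Z: cost 24 ≤ 25, profit 4·11 = 44.
Z has the best ratio (11/6) and is taken to its limit of 4; remaining capacity is filled optimally with the others.

44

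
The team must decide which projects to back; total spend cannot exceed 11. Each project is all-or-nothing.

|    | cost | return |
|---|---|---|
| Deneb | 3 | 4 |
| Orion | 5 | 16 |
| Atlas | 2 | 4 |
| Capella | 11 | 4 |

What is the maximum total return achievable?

Deneb + Orion: cost 3 + 5 = 8 ≤ 11, return 4 + 16 = 20.
Orion + Atlas: cost 5 + 2 = 7 ≤ 11, return 16 + 4 = 20.
Deneb + Orion + Atlas: cost 3 + 5 + 2 = 10 ≤ 11, return 4 + 16 + 4 = 24.
Best is Deneb, Orion, and Atlas with total return 24.

24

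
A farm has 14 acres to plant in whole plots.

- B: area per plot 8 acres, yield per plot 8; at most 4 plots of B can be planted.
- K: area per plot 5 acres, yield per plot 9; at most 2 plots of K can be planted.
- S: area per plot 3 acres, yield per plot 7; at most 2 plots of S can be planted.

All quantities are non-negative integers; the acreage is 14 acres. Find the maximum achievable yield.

25

2×K and 1×S: area 13 ≤ 14, yield 2·9 + 1·7 = 25.
1×K and 2×S: area 11 ≤ 14, yield 1·9 + 2·7 = 23.
Best is 25.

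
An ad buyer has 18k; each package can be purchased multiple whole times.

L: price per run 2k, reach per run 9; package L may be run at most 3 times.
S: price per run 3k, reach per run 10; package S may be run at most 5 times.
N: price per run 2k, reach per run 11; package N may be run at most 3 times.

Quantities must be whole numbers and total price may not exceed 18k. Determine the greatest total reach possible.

Take 3×L, 2×S, and 3×N: price 18 ≤ 18, reach 3·9 + 2·10 + 3·11 = 80.
N has the best ratio (11/2) and is taken to its limit of 3; remaining capacity is filled optimally with the others.

80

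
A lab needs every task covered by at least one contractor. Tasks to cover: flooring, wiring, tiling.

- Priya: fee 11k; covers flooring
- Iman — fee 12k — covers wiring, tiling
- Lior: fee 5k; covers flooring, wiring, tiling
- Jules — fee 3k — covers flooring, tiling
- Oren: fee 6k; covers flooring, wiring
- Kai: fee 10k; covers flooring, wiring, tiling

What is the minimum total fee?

The greedy cost-per-new-task heuristic would pick Jules and Lior for 8, but a cheaper cover exists.
Lior alone covers flooring, wiring, tiling — every task.
Total fee: 5.
No cover costs less than 5.

5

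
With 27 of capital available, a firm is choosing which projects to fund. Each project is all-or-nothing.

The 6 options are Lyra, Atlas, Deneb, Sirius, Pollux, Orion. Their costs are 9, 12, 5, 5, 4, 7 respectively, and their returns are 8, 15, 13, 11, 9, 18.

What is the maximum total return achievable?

Lyra + Deneb + Pollux + Orion: cost 9 + 5 + 4 + 7 = 25 ≤ 27, return 8 + 13 + 9 + 18 = 48.
Lyra + Deneb + Sirius + Orion: cost 9 + 5 + 5 + 7 = 26 ≤ 27, return 8 + 13 + 11 + 18 = 50.
Deneb + Sirius + Pollux + Orion: cost 5 + 5 + 4 + 7 = 21 ≤ 27, return 13 + 11 + 9 + 18 = 51.
Best is Deneb, Sirius, Pollux, and Orion with total return 51.

51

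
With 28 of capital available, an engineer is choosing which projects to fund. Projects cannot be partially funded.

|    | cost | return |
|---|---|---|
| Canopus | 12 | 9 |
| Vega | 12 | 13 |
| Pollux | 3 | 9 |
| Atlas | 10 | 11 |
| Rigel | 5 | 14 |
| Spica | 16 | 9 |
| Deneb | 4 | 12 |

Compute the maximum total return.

48

Take Vega, Pollux, Rigel, and Deneb: cost 12 + 3 + 5 + 4 = 24 ≤ 28, return 13 + 9 + 14 + 12 = 48.
No other feasible combination does better.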